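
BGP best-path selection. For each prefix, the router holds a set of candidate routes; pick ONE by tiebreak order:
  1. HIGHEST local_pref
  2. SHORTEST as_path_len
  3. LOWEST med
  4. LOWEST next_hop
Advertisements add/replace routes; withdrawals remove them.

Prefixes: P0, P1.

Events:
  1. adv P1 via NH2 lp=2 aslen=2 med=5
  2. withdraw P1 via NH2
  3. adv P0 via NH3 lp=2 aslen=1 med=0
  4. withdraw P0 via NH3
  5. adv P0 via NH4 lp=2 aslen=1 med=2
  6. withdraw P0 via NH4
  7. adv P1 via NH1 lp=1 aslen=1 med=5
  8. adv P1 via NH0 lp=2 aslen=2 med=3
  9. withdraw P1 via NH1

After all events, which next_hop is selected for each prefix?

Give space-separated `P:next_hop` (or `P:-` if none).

Op 1: best P0=- P1=NH2
Op 2: best P0=- P1=-
Op 3: best P0=NH3 P1=-
Op 4: best P0=- P1=-
Op 5: best P0=NH4 P1=-
Op 6: best P0=- P1=-
Op 7: best P0=- P1=NH1
Op 8: best P0=- P1=NH0
Op 9: best P0=- P1=NH0

Answer: P0:- P1:NH0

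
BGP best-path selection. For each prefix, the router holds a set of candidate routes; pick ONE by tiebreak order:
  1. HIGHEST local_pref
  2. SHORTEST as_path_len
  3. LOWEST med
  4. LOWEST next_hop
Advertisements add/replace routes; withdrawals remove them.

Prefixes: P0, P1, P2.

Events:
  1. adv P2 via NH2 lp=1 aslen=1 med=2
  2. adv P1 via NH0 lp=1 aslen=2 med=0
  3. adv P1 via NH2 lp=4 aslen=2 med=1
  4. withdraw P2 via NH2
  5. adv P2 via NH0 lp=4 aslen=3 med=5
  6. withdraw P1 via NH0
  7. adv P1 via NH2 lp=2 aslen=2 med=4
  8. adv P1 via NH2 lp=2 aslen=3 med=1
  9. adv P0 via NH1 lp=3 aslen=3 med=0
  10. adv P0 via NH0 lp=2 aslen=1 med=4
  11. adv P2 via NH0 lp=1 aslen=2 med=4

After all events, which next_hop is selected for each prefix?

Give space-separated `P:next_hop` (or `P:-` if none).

Answer: P0:NH1 P1:NH2 P2:NH0

Derivation:
Op 1: best P0=- P1=- P2=NH2
Op 2: best P0=- P1=NH0 P2=NH2
Op 3: best P0=- P1=NH2 P2=NH2
Op 4: best P0=- P1=NH2 P2=-
Op 5: best P0=- P1=NH2 P2=NH0
Op 6: best P0=- P1=NH2 P2=NH0
Op 7: best P0=- P1=NH2 P2=NH0
Op 8: best P0=- P1=NH2 P2=NH0
Op 9: best P0=NH1 P1=NH2 P2=NH0
Op 10: best P0=NH1 P1=NH2 P2=NH0
Op 11: best P0=NH1 P1=NH2 P2=NH0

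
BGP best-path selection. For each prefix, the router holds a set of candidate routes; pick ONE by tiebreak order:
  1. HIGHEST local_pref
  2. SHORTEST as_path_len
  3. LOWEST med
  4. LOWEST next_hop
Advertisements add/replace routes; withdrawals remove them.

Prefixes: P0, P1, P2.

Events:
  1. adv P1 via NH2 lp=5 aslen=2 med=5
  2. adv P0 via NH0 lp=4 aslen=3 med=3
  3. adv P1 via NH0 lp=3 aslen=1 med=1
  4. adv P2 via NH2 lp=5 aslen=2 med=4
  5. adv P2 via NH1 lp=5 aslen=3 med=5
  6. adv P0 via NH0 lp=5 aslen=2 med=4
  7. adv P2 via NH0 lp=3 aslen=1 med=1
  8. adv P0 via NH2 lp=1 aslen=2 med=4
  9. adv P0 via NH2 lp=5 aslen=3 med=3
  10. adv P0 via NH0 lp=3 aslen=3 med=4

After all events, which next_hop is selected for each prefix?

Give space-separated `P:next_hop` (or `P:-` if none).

Answer: P0:NH2 P1:NH2 P2:NH2

Derivation:
Op 1: best P0=- P1=NH2 P2=-
Op 2: best P0=NH0 P1=NH2 P2=-
Op 3: best P0=NH0 P1=NH2 P2=-
Op 4: best P0=NH0 P1=NH2 P2=NH2
Op 5: best P0=NH0 P1=NH2 P2=NH2
Op 6: best P0=NH0 P1=NH2 P2=NH2
Op 7: best P0=NH0 P1=NH2 P2=NH2
Op 8: best P0=NH0 P1=NH2 P2=NH2
Op 9: best P0=NH0 P1=NH2 P2=NH2
Op 10: best P0=NH2 P1=NH2 P2=NH2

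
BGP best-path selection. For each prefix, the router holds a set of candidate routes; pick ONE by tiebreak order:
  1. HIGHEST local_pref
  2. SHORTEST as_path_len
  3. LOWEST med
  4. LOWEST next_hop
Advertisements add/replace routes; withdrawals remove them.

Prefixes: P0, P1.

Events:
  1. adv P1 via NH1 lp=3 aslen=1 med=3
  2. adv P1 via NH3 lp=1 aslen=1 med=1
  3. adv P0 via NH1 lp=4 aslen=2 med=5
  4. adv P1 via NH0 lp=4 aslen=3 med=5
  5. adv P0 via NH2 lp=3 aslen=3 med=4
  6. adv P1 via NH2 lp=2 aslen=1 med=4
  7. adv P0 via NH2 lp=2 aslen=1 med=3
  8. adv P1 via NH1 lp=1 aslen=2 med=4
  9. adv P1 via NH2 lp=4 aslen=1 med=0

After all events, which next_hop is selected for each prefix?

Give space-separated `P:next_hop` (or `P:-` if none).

Op 1: best P0=- P1=NH1
Op 2: best P0=- P1=NH1
Op 3: best P0=NH1 P1=NH1
Op 4: best P0=NH1 P1=NH0
Op 5: best P0=NH1 P1=NH0
Op 6: best P0=NH1 P1=NH0
Op 7: best P0=NH1 P1=NH0
Op 8: best P0=NH1 P1=NH0
Op 9: best P0=NH1 P1=NH2

Answer: P0:NH1 P1:NH2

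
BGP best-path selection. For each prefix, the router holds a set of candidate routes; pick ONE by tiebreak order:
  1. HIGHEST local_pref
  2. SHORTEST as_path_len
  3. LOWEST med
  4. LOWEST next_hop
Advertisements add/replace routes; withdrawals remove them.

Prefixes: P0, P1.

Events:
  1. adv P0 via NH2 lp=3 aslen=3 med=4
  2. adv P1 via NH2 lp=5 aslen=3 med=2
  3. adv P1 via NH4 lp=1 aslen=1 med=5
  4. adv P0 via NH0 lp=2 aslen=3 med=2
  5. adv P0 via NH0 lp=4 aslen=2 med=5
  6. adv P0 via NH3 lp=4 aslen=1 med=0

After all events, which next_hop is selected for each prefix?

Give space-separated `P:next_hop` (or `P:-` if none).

Op 1: best P0=NH2 P1=-
Op 2: best P0=NH2 P1=NH2
Op 3: best P0=NH2 P1=NH2
Op 4: best P0=NH2 P1=NH2
Op 5: best P0=NH0 P1=NH2
Op 6: best P0=NH3 P1=NH2

Answer: P0:NH3 P1:NH2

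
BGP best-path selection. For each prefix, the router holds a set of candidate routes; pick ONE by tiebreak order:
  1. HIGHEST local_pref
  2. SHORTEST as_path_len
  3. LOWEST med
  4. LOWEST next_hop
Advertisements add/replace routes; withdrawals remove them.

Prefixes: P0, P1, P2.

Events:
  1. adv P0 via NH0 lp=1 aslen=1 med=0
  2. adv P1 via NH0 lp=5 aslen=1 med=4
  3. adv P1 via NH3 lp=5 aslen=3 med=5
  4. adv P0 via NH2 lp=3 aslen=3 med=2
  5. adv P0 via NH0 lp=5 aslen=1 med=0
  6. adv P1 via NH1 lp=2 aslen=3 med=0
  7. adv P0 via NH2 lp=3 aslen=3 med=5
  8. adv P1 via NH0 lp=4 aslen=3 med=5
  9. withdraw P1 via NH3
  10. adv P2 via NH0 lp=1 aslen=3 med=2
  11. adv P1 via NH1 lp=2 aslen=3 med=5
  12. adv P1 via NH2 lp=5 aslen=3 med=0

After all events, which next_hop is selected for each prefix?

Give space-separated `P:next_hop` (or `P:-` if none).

Answer: P0:NH0 P1:NH2 P2:NH0

Derivation:
Op 1: best P0=NH0 P1=- P2=-
Op 2: best P0=NH0 P1=NH0 P2=-
Op 3: best P0=NH0 P1=NH0 P2=-
Op 4: best P0=NH2 P1=NH0 P2=-
Op 5: best P0=NH0 P1=NH0 P2=-
Op 6: best P0=NH0 P1=NH0 P2=-
Op 7: best P0=NH0 P1=NH0 P2=-
Op 8: best P0=NH0 P1=NH3 P2=-
Op 9: best P0=NH0 P1=NH0 P2=-
Op 10: best P0=NH0 P1=NH0 P2=NH0
Op 11: best P0=NH0 P1=NH0 P2=NH0
Op 12: best P0=NH0 P1=NH2 P2=NH0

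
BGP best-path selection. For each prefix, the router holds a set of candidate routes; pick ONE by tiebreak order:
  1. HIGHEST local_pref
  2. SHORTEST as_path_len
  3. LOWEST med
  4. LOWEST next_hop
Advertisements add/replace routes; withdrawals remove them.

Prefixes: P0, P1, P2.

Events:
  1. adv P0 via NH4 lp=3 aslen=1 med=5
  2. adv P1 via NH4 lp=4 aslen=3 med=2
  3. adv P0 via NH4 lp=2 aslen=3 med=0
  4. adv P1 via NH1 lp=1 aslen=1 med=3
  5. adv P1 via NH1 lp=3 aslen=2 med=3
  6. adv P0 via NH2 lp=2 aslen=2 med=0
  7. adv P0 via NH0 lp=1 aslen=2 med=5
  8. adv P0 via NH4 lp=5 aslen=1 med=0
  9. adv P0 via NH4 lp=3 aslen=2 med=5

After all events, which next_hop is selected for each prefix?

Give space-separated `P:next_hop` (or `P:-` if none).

Op 1: best P0=NH4 P1=- P2=-
Op 2: best P0=NH4 P1=NH4 P2=-
Op 3: best P0=NH4 P1=NH4 P2=-
Op 4: best P0=NH4 P1=NH4 P2=-
Op 5: best P0=NH4 P1=NH4 P2=-
Op 6: best P0=NH2 P1=NH4 P2=-
Op 7: best P0=NH2 P1=NH4 P2=-
Op 8: best P0=NH4 P1=NH4 P2=-
Op 9: best P0=NH4 P1=NH4 P2=-

Answer: P0:NH4 P1:NH4 P2:-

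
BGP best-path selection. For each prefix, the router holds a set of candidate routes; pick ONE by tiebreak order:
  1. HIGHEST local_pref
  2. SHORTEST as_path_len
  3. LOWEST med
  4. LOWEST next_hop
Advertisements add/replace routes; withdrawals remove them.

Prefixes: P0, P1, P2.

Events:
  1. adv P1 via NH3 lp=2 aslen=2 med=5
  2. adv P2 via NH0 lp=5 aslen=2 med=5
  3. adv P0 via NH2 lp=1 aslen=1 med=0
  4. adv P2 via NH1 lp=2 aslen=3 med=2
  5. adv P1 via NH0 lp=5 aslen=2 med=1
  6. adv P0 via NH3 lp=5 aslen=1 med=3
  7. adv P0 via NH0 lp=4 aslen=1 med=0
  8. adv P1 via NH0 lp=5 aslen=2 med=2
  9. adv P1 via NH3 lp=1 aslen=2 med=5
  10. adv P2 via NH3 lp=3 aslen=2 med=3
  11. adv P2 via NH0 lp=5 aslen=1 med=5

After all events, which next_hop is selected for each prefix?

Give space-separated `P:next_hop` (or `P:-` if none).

Op 1: best P0=- P1=NH3 P2=-
Op 2: best P0=- P1=NH3 P2=NH0
Op 3: best P0=NH2 P1=NH3 P2=NH0
Op 4: best P0=NH2 P1=NH3 P2=NH0
Op 5: best P0=NH2 P1=NH0 P2=NH0
Op 6: best P0=NH3 P1=NH0 P2=NH0
Op 7: best P0=NH3 P1=NH0 P2=NH0
Op 8: best P0=NH3 P1=NH0 P2=NH0
Op 9: best P0=NH3 P1=NH0 P2=NH0
Op 10: best P0=NH3 P1=NH0 P2=NH0
Op 11: best P0=NH3 P1=NH0 P2=NH0

Answer: P0:NH3 P1:NH0 P2:NH0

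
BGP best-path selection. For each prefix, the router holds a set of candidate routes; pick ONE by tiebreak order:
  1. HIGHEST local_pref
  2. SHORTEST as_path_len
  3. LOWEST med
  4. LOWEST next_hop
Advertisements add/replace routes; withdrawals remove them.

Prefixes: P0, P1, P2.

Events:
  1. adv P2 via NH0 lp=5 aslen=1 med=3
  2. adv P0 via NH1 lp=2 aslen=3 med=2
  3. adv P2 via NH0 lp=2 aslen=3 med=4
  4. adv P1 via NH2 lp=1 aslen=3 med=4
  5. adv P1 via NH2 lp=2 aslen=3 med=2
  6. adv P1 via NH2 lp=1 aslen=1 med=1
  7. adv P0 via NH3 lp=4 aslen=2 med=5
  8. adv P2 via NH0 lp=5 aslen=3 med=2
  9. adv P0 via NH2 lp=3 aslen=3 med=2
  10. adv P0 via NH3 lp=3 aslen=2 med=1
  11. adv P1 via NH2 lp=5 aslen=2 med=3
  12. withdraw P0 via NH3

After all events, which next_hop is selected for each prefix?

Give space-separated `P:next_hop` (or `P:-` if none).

Op 1: best P0=- P1=- P2=NH0
Op 2: best P0=NH1 P1=- P2=NH0
Op 3: best P0=NH1 P1=- P2=NH0
Op 4: best P0=NH1 P1=NH2 P2=NH0
Op 5: best P0=NH1 P1=NH2 P2=NH0
Op 6: best P0=NH1 P1=NH2 P2=NH0
Op 7: best P0=NH3 P1=NH2 P2=NH0
Op 8: best P0=NH3 P1=NH2 P2=NH0
Op 9: best P0=NH3 P1=NH2 P2=NH0
Op 10: best P0=NH3 P1=NH2 P2=NH0
Op 11: best P0=NH3 P1=NH2 P2=NH0
Op 12: best P0=NH2 P1=NH2 P2=NH0

Answer: P0:NH2 P1:NH2 P2:NH0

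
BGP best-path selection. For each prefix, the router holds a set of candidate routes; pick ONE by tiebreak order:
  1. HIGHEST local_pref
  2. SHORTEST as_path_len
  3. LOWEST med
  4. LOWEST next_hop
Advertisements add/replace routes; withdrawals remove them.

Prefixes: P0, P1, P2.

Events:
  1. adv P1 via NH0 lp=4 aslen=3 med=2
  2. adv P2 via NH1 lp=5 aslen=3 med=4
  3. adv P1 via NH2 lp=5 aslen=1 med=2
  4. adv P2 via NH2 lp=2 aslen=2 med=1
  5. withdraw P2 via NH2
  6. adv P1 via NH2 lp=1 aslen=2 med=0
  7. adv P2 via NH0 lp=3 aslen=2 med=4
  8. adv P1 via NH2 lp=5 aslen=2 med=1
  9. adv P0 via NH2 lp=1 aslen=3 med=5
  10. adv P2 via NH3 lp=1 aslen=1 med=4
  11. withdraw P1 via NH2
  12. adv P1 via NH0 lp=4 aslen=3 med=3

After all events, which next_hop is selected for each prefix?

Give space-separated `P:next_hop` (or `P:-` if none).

Answer: P0:NH2 P1:NH0 P2:NH1

Derivation:
Op 1: best P0=- P1=NH0 P2=-
Op 2: best P0=- P1=NH0 P2=NH1
Op 3: best P0=- P1=NH2 P2=NH1
Op 4: best P0=- P1=NH2 P2=NH1
Op 5: best P0=- P1=NH2 P2=NH1
Op 6: best P0=- P1=NH0 P2=NH1
Op 7: best P0=- P1=NH0 P2=NH1
Op 8: best P0=- P1=NH2 P2=NH1
Op 9: best P0=NH2 P1=NH2 P2=NH1
Op 10: best P0=NH2 P1=NH2 P2=NH1
Op 11: best P0=NH2 P1=NH0 P2=NH1
Op 12: best P0=NH2 P1=NH0 P2=NH1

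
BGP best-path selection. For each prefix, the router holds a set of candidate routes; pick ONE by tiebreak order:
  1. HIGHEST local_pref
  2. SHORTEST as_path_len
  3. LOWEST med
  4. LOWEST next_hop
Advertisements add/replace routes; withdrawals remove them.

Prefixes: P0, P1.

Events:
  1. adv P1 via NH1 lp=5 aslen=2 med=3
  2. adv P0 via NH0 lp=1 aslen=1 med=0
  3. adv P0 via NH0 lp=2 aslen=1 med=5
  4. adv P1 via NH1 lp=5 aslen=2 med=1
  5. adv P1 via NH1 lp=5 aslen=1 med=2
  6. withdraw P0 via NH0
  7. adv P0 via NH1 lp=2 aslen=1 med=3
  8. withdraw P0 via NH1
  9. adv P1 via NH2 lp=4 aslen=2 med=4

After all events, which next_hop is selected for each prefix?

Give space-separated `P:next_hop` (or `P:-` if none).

Answer: P0:- P1:NH1

Derivation:
Op 1: best P0=- P1=NH1
Op 2: best P0=NH0 P1=NH1
Op 3: best P0=NH0 P1=NH1
Op 4: best P0=NH0 P1=NH1
Op 5: best P0=NH0 P1=NH1
Op 6: best P0=- P1=NH1
Op 7: best P0=NH1 P1=NH1
Op 8: best P0=- P1=NH1
Op 9: best P0=- P1=NH1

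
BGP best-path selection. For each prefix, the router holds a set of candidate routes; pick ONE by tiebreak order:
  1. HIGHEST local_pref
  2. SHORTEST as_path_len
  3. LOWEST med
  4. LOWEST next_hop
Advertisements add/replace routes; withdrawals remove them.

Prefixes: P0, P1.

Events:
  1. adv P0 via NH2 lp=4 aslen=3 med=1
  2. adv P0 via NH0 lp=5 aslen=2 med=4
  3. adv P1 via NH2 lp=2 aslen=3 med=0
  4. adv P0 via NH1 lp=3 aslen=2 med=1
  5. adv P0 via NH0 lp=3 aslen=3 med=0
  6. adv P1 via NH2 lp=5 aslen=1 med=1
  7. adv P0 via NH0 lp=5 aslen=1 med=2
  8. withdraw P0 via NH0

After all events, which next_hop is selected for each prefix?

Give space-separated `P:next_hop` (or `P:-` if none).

Op 1: best P0=NH2 P1=-
Op 2: best P0=NH0 P1=-
Op 3: best P0=NH0 P1=NH2
Op 4: best P0=NH0 P1=NH2
Op 5: best P0=NH2 P1=NH2
Op 6: best P0=NH2 P1=NH2
Op 7: best P0=NH0 P1=NH2
Op 8: best P0=NH2 P1=NH2

Answer: P0:NH2 P1:NH2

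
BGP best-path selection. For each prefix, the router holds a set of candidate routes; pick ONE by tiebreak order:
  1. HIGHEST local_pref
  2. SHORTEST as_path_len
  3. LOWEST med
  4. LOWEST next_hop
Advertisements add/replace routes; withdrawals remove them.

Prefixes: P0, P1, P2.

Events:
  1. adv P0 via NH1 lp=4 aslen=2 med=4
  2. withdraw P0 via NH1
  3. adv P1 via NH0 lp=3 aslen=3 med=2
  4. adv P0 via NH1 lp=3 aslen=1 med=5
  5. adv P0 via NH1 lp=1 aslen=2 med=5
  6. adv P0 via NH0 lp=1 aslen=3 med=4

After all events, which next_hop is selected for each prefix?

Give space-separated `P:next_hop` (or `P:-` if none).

Answer: P0:NH1 P1:NH0 P2:-

Derivation:
Op 1: best P0=NH1 P1=- P2=-
Op 2: best P0=- P1=- P2=-
Op 3: best P0=- P1=NH0 P2=-
Op 4: best P0=NH1 P1=NH0 P2=-
Op 5: best P0=NH1 P1=NH0 P2=-
Op 6: best P0=NH1 P1=NH0 P2=-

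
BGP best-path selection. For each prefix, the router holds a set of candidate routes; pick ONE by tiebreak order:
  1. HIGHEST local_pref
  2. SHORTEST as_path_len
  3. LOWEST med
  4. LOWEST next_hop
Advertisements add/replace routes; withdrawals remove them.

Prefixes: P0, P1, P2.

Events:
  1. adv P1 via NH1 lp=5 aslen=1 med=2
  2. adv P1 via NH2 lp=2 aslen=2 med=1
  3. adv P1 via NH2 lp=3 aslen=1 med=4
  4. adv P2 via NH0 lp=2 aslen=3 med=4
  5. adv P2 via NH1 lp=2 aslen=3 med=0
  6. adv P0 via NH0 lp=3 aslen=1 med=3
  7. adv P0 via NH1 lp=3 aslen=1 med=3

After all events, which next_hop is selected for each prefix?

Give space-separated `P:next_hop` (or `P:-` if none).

Op 1: best P0=- P1=NH1 P2=-
Op 2: best P0=- P1=NH1 P2=-
Op 3: best P0=- P1=NH1 P2=-
Op 4: best P0=- P1=NH1 P2=NH0
Op 5: best P0=- P1=NH1 P2=NH1
Op 6: best P0=NH0 P1=NH1 P2=NH1
Op 7: best P0=NH0 P1=NH1 P2=NH1

Answer: P0:NH0 P1:NH1 P2:NH1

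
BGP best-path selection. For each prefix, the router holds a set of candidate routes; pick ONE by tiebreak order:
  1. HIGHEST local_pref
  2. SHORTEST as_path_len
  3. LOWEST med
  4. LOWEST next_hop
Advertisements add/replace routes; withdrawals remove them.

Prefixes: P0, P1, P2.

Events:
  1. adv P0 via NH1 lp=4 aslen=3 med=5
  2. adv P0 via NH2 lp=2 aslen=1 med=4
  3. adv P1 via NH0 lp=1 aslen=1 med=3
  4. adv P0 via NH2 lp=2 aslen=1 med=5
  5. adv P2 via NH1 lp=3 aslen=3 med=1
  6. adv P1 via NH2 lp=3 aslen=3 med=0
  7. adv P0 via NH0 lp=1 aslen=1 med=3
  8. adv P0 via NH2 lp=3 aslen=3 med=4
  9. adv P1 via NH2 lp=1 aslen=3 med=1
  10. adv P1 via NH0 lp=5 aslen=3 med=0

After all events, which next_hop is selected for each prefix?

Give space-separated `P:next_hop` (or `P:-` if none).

Op 1: best P0=NH1 P1=- P2=-
Op 2: best P0=NH1 P1=- P2=-
Op 3: best P0=NH1 P1=NH0 P2=-
Op 4: best P0=NH1 P1=NH0 P2=-
Op 5: best P0=NH1 P1=NH0 P2=NH1
Op 6: best P0=NH1 P1=NH2 P2=NH1
Op 7: best P0=NH1 P1=NH2 P2=NH1
Op 8: best P0=NH1 P1=NH2 P2=NH1
Op 9: best P0=NH1 P1=NH0 P2=NH1
Op 10: best P0=NH1 P1=NH0 P2=NH1

Answer: P0:NH1 P1:NH0 P2:NH1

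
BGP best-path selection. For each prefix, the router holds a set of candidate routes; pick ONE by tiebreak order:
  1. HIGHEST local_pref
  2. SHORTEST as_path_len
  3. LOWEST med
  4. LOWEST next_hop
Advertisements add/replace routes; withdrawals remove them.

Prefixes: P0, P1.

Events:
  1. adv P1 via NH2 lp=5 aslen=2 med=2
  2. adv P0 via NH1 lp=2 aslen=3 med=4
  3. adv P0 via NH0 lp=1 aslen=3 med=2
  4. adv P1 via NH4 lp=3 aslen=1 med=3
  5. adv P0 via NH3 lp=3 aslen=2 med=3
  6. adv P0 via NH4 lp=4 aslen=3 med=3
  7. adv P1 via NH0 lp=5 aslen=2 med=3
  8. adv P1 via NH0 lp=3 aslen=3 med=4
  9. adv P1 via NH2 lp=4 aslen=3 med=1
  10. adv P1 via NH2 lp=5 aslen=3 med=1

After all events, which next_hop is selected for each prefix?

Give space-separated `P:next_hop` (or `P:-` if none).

Answer: P0:NH4 P1:NH2

Derivation:
Op 1: best P0=- P1=NH2
Op 2: best P0=NH1 P1=NH2
Op 3: best P0=NH1 P1=NH2
Op 4: best P0=NH1 P1=NH2
Op 5: best P0=NH3 P1=NH2
Op 6: best P0=NH4 P1=NH2
Op 7: best P0=NH4 P1=NH2
Op 8: best P0=NH4 P1=NH2
Op 9: best P0=NH4 P1=NH2
Op 10: best P0=NH4 P1=NH2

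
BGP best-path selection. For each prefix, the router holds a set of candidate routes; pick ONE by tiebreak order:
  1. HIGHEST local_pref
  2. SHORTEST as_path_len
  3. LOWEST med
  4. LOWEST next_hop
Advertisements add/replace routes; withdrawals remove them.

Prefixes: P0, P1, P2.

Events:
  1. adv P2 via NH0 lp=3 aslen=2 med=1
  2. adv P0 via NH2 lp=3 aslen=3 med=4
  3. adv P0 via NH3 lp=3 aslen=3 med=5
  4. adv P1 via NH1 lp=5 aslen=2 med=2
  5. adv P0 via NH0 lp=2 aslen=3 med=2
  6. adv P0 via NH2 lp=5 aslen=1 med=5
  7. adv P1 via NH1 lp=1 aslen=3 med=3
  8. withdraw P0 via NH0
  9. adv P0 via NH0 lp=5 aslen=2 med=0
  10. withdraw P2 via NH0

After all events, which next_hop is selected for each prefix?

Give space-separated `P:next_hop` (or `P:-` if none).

Answer: P0:NH2 P1:NH1 P2:-

Derivation:
Op 1: best P0=- P1=- P2=NH0
Op 2: best P0=NH2 P1=- P2=NH0
Op 3: best P0=NH2 P1=- P2=NH0
Op 4: best P0=NH2 P1=NH1 P2=NH0
Op 5: best P0=NH2 P1=NH1 P2=NH0
Op 6: best P0=NH2 P1=NH1 P2=NH0
Op 7: best P0=NH2 P1=NH1 P2=NH0
Op 8: best P0=NH2 P1=NH1 P2=NH0
Op 9: best P0=NH2 P1=NH1 P2=NH0
Op 10: best P0=NH2 P1=NH1 P2=-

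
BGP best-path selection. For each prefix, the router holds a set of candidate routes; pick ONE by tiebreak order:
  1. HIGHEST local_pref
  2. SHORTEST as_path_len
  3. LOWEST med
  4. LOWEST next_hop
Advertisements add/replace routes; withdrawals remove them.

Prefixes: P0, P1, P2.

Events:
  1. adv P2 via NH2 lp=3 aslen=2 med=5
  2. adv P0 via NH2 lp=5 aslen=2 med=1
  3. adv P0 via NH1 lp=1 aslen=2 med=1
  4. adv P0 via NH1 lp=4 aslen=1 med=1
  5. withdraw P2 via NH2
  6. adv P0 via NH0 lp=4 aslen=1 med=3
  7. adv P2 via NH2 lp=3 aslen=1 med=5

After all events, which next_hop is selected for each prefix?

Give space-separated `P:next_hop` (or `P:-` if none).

Op 1: best P0=- P1=- P2=NH2
Op 2: best P0=NH2 P1=- P2=NH2
Op 3: best P0=NH2 P1=- P2=NH2
Op 4: best P0=NH2 P1=- P2=NH2
Op 5: best P0=NH2 P1=- P2=-
Op 6: best P0=NH2 P1=- P2=-
Op 7: best P0=NH2 P1=- P2=NH2

Answer: P0:NH2 P1:- P2:NH2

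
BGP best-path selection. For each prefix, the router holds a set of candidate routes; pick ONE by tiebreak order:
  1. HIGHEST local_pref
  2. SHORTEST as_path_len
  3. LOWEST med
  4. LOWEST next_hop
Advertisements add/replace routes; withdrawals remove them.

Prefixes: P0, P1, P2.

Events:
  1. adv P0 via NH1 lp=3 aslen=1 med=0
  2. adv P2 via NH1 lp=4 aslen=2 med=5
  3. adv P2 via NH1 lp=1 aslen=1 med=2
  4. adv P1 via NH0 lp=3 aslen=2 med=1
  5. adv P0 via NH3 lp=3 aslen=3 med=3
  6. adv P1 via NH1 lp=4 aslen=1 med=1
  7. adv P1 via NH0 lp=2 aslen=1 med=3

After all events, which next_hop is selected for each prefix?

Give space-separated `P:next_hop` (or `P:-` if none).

Op 1: best P0=NH1 P1=- P2=-
Op 2: best P0=NH1 P1=- P2=NH1
Op 3: best P0=NH1 P1=- P2=NH1
Op 4: best P0=NH1 P1=NH0 P2=NH1
Op 5: best P0=NH1 P1=NH0 P2=NH1
Op 6: best P0=NH1 P1=NH1 P2=NH1
Op 7: best P0=NH1 P1=NH1 P2=NH1

Answer: P0:NH1 P1:NH1 P2:NH1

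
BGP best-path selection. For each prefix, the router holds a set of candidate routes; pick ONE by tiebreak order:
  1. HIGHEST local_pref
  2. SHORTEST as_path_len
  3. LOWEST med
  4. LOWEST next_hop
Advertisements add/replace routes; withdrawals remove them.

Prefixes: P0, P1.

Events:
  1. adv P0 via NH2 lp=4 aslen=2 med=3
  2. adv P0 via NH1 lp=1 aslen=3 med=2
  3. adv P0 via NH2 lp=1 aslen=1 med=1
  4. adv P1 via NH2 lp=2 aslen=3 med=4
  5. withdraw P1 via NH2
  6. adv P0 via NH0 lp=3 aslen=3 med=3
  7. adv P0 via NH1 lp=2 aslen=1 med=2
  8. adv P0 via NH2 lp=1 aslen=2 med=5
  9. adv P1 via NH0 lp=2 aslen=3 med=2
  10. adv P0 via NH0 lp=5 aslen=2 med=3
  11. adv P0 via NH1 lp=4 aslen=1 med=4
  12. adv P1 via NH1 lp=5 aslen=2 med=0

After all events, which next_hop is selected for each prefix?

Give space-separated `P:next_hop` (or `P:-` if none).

Answer: P0:NH0 P1:NH1

Derivation:
Op 1: best P0=NH2 P1=-
Op 2: best P0=NH2 P1=-
Op 3: best P0=NH2 P1=-
Op 4: best P0=NH2 P1=NH2
Op 5: best P0=NH2 P1=-
Op 6: best P0=NH0 P1=-
Op 7: best P0=NH0 P1=-
Op 8: best P0=NH0 P1=-
Op 9: best P0=NH0 P1=NH0
Op 10: best P0=NH0 P1=NH0
Op 11: best P0=NH0 P1=NH0
Op 12: best P0=NH0 P1=NH1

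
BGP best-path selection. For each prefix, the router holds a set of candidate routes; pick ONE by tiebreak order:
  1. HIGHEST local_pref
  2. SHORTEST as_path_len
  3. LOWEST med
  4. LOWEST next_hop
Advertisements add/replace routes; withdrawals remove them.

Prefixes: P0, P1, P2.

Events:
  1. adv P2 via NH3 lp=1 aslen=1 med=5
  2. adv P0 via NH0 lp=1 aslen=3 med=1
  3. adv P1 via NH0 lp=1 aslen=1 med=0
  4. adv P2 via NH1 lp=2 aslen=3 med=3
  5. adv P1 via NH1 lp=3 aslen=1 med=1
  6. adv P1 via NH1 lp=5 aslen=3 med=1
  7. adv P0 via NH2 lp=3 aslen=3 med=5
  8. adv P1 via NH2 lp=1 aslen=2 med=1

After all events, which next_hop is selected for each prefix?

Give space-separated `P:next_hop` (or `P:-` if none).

Op 1: best P0=- P1=- P2=NH3
Op 2: best P0=NH0 P1=- P2=NH3
Op 3: best P0=NH0 P1=NH0 P2=NH3
Op 4: best P0=NH0 P1=NH0 P2=NH1
Op 5: best P0=NH0 P1=NH1 P2=NH1
Op 6: best P0=NH0 P1=NH1 P2=NH1
Op 7: best P0=NH2 P1=NH1 P2=NH1
Op 8: best P0=NH2 P1=NH1 P2=NH1

Answer: P0:NH2 P1:NH1 P2:NH1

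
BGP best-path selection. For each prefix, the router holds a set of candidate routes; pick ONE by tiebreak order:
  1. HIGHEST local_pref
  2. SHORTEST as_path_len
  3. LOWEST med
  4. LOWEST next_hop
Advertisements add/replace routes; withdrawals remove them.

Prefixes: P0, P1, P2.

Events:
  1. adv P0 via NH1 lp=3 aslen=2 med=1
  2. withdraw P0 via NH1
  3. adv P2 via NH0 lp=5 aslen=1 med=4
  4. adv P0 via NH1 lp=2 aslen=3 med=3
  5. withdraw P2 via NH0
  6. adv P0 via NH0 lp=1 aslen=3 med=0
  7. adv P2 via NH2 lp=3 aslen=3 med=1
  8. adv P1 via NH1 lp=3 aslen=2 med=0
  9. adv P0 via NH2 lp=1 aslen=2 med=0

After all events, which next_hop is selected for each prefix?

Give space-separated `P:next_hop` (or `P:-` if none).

Op 1: best P0=NH1 P1=- P2=-
Op 2: best P0=- P1=- P2=-
Op 3: best P0=- P1=- P2=NH0
Op 4: best P0=NH1 P1=- P2=NH0
Op 5: best P0=NH1 P1=- P2=-
Op 6: best P0=NH1 P1=- P2=-
Op 7: best P0=NH1 P1=- P2=NH2
Op 8: best P0=NH1 P1=NH1 P2=NH2
Op 9: best P0=NH1 P1=NH1 P2=NH2

Answer: P0:NH1 P1:NH1 P2:NH2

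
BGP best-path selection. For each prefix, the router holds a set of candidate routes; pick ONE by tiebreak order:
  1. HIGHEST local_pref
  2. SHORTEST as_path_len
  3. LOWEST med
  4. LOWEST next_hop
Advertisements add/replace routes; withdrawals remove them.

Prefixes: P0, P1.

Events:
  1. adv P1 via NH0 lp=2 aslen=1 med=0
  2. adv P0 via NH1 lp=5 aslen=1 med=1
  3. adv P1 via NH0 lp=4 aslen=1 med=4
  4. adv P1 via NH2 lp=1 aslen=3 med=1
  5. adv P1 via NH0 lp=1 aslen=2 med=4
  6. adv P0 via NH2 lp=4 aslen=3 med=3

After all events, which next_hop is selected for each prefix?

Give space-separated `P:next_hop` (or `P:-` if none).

Answer: P0:NH1 P1:NH0

Derivation:
Op 1: best P0=- P1=NH0
Op 2: best P0=NH1 P1=NH0
Op 3: best P0=NH1 P1=NH0
Op 4: best P0=NH1 P1=NH0
Op 5: best P0=NH1 P1=NH0
Op 6: best P0=NH1 P1=NH0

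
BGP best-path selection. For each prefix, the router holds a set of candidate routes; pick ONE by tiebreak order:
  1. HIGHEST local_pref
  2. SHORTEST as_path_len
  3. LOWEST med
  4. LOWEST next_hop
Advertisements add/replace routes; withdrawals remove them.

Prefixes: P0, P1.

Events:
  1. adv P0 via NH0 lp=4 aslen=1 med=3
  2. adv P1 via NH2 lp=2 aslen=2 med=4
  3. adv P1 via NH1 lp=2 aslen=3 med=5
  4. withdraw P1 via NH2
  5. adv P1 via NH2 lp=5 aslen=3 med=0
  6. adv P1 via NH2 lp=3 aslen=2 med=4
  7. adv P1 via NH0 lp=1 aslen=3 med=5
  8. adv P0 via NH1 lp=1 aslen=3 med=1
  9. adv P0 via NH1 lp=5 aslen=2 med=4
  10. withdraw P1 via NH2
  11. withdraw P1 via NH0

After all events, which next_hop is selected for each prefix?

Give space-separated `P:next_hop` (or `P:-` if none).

Answer: P0:NH1 P1:NH1

Derivation:
Op 1: best P0=NH0 P1=-
Op 2: best P0=NH0 P1=NH2
Op 3: best P0=NH0 P1=NH2
Op 4: best P0=NH0 P1=NH1
Op 5: best P0=NH0 P1=NH2
Op 6: best P0=NH0 P1=NH2
Op 7: best P0=NH0 P1=NH2
Op 8: best P0=NH0 P1=NH2
Op 9: best P0=NH1 P1=NH2
Op 10: best P0=NH1 P1=NH1
Op 11: best P0=NH1 P1=NH1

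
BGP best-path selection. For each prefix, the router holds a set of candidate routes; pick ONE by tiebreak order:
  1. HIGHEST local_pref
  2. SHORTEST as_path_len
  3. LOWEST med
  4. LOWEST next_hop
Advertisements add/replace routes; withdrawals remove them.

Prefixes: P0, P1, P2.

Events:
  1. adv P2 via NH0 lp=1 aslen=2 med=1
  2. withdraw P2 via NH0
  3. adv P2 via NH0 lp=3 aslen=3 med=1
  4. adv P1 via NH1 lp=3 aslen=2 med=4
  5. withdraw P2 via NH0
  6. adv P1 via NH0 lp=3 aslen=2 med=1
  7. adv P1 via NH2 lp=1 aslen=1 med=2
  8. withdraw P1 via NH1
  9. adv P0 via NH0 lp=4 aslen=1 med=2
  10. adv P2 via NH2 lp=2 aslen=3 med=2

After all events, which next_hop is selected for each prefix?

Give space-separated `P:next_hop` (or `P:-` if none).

Op 1: best P0=- P1=- P2=NH0
Op 2: best P0=- P1=- P2=-
Op 3: best P0=- P1=- P2=NH0
Op 4: best P0=- P1=NH1 P2=NH0
Op 5: best P0=- P1=NH1 P2=-
Op 6: best P0=- P1=NH0 P2=-
Op 7: best P0=- P1=NH0 P2=-
Op 8: best P0=- P1=NH0 P2=-
Op 9: best P0=NH0 P1=NH0 P2=-
Op 10: best P0=NH0 P1=NH0 P2=NH2

Answer: P0:NH0 P1:NH0 P2:NH2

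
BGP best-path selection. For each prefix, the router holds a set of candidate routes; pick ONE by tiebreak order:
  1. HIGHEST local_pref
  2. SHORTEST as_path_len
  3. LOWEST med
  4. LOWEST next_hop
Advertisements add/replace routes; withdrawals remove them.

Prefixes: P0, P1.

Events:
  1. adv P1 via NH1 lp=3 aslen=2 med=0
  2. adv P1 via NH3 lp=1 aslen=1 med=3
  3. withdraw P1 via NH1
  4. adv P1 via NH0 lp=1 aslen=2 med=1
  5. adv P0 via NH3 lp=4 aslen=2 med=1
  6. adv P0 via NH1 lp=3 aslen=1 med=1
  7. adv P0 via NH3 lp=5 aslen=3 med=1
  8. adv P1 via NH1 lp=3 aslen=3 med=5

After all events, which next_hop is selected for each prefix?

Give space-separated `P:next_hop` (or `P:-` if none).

Op 1: best P0=- P1=NH1
Op 2: best P0=- P1=NH1
Op 3: best P0=- P1=NH3
Op 4: best P0=- P1=NH3
Op 5: best P0=NH3 P1=NH3
Op 6: best P0=NH3 P1=NH3
Op 7: best P0=NH3 P1=NH3
Op 8: best P0=NH3 P1=NH1

Answer: P0:NH3 P1:NH1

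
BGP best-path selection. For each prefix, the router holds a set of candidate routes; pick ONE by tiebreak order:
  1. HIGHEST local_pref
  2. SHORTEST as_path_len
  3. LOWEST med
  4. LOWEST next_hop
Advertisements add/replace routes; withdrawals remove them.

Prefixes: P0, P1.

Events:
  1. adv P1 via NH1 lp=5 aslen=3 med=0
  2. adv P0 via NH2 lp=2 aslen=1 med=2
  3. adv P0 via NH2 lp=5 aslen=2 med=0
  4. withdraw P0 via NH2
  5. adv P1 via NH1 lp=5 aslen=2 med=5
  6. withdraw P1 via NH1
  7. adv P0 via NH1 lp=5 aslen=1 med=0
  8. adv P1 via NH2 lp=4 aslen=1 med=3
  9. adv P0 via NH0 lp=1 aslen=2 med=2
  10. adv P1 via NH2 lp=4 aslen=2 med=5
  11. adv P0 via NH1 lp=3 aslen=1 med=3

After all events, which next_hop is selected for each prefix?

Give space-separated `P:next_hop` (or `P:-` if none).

Answer: P0:NH1 P1:NH2

Derivation:
Op 1: best P0=- P1=NH1
Op 2: best P0=NH2 P1=NH1
Op 3: best P0=NH2 P1=NH1
Op 4: best P0=- P1=NH1
Op 5: best P0=- P1=NH1
Op 6: best P0=- P1=-
Op 7: best P0=NH1 P1=-
Op 8: best P0=NH1 P1=NH2
Op 9: best P0=NH1 P1=NH2
Op 10: best P0=NH1 P1=NH2
Op 11: best P0=NH1 P1=NH2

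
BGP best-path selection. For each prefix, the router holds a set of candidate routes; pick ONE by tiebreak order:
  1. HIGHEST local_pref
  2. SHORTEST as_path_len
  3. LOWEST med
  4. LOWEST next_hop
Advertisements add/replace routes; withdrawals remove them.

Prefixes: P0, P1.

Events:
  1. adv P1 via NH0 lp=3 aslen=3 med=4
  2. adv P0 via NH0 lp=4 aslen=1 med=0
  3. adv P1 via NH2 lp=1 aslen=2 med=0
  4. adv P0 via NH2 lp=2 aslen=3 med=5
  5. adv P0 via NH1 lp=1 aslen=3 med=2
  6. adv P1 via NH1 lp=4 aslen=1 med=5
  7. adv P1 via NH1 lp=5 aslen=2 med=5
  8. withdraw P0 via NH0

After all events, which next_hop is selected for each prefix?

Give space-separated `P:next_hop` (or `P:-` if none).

Answer: P0:NH2 P1:NH1

Derivation:
Op 1: best P0=- P1=NH0
Op 2: best P0=NH0 P1=NH0
Op 3: best P0=NH0 P1=NH0
Op 4: best P0=NH0 P1=NH0
Op 5: best P0=NH0 P1=NH0
Op 6: best P0=NH0 P1=NH1
Op 7: best P0=NH0 P1=NH1
Op 8: best P0=NH2 P1=NH1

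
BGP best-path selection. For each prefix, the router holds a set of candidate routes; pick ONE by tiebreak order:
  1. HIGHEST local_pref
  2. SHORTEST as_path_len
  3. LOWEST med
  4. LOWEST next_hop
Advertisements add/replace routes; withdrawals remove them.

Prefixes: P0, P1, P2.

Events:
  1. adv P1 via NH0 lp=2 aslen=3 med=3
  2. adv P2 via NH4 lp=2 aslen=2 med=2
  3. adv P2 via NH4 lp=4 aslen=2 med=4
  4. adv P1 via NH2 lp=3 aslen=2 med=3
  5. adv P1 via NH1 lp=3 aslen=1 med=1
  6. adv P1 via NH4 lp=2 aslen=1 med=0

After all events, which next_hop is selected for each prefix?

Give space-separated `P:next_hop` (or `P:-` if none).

Op 1: best P0=- P1=NH0 P2=-
Op 2: best P0=- P1=NH0 P2=NH4
Op 3: best P0=- P1=NH0 P2=NH4
Op 4: best P0=- P1=NH2 P2=NH4
Op 5: best P0=- P1=NH1 P2=NH4
Op 6: best P0=- P1=NH1 P2=NH4

Answer: P0:- P1:NH1 P2:NH4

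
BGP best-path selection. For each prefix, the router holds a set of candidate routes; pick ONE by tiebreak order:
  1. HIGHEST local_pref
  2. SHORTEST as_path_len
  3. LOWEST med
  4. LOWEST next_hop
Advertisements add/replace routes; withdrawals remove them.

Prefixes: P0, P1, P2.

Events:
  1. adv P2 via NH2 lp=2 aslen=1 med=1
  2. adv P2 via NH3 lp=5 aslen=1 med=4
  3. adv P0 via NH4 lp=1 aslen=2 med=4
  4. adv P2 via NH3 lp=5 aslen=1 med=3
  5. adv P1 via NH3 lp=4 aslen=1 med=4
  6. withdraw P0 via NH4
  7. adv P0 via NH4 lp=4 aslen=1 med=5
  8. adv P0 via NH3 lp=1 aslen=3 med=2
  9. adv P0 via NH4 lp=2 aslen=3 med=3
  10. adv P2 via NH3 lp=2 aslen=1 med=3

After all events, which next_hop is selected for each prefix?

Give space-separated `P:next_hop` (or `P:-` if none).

Op 1: best P0=- P1=- P2=NH2
Op 2: best P0=- P1=- P2=NH3
Op 3: best P0=NH4 P1=- P2=NH3
Op 4: best P0=NH4 P1=- P2=NH3
Op 5: best P0=NH4 P1=NH3 P2=NH3
Op 6: best P0=- P1=NH3 P2=NH3
Op 7: best P0=NH4 P1=NH3 P2=NH3
Op 8: best P0=NH4 P1=NH3 P2=NH3
Op 9: best P0=NH4 P1=NH3 P2=NH3
Op 10: best P0=NH4 P1=NH3 P2=NH2

Answer: P0:NH4 P1:NH3 P2:NH2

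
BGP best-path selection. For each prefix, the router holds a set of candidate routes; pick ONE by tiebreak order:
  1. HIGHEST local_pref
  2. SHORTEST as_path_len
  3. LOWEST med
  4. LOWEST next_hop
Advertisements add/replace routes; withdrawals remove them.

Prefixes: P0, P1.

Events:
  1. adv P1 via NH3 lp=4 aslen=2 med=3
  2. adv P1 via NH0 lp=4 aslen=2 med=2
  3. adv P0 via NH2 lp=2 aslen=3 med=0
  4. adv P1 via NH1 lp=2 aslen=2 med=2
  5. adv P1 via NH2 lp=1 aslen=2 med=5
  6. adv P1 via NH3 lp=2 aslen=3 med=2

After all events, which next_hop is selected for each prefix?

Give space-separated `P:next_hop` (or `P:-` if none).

Answer: P0:NH2 P1:NH0

Derivation:
Op 1: best P0=- P1=NH3
Op 2: best P0=- P1=NH0
Op 3: best P0=NH2 P1=NH0
Op 4: best P0=NH2 P1=NH0
Op 5: best P0=NH2 P1=NH0
Op 6: best P0=NH2 P1=NH0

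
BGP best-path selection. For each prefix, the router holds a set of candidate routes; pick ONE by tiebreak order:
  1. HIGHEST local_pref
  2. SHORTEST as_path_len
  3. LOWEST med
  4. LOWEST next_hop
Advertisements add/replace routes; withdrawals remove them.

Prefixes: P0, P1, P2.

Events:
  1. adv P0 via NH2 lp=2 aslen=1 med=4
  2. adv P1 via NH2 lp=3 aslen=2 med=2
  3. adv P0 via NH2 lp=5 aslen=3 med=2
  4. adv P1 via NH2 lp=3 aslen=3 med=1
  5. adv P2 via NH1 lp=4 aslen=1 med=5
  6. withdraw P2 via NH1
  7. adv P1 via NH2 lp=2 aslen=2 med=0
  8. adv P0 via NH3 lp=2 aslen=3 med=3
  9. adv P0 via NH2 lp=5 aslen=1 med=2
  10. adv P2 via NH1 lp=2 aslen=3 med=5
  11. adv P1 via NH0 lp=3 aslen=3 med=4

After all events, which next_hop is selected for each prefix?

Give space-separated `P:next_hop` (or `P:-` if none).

Op 1: best P0=NH2 P1=- P2=-
Op 2: best P0=NH2 P1=NH2 P2=-
Op 3: best P0=NH2 P1=NH2 P2=-
Op 4: best P0=NH2 P1=NH2 P2=-
Op 5: best P0=NH2 P1=NH2 P2=NH1
Op 6: best P0=NH2 P1=NH2 P2=-
Op 7: best P0=NH2 P1=NH2 P2=-
Op 8: best P0=NH2 P1=NH2 P2=-
Op 9: best P0=NH2 P1=NH2 P2=-
Op 10: best P0=NH2 P1=NH2 P2=NH1
Op 11: best P0=NH2 P1=NH0 P2=NH1

Answer: P0:NH2 P1:NH0 P2:NH1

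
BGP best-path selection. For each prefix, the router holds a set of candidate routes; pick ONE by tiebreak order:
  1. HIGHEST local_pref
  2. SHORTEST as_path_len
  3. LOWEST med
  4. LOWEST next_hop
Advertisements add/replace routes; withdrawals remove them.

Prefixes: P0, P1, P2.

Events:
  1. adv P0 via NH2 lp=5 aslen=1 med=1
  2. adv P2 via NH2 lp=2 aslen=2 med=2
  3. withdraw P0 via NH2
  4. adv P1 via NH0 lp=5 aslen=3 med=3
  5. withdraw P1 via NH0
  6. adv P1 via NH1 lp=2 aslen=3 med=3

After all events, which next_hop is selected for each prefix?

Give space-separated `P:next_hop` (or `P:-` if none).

Answer: P0:- P1:NH1 P2:NH2

Derivation:
Op 1: best P0=NH2 P1=- P2=-
Op 2: best P0=NH2 P1=- P2=NH2
Op 3: best P0=- P1=- P2=NH2
Op 4: best P0=- P1=NH0 P2=NH2
Op 5: best P0=- P1=- P2=NH2
Op 6: best P0=- P1=NH1 P2=NH2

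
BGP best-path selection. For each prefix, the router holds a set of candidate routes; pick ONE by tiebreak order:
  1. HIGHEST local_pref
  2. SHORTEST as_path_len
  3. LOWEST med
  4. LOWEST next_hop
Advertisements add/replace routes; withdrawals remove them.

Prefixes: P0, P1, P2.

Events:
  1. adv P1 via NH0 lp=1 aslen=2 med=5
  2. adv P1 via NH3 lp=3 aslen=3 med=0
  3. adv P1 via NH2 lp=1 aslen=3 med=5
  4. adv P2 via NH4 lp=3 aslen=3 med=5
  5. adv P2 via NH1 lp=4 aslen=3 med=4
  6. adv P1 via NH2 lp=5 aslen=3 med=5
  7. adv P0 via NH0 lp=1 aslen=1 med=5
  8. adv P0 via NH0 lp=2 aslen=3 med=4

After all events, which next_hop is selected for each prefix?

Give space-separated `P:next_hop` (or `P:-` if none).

Answer: P0:NH0 P1:NH2 P2:NH1

Derivation:
Op 1: best P0=- P1=NH0 P2=-
Op 2: best P0=- P1=NH3 P2=-
Op 3: best P0=- P1=NH3 P2=-
Op 4: best P0=- P1=NH3 P2=NH4
Op 5: best P0=- P1=NH3 P2=NH1
Op 6: best P0=- P1=NH2 P2=NH1
Op 7: best P0=NH0 P1=NH2 P2=NH1
Op 8: best P0=NH0 P1=NH2 P2=NH1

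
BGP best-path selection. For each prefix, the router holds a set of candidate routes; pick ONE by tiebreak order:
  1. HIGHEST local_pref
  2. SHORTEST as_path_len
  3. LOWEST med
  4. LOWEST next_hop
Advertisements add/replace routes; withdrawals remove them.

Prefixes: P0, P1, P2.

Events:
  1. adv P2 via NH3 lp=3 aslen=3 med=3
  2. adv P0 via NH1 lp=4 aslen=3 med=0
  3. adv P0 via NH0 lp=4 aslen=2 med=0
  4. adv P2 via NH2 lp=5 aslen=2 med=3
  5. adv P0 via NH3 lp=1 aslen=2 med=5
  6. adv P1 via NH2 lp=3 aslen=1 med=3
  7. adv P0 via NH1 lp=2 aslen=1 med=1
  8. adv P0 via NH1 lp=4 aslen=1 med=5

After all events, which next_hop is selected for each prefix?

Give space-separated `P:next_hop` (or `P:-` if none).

Answer: P0:NH1 P1:NH2 P2:NH2

Derivation:
Op 1: best P0=- P1=- P2=NH3
Op 2: best P0=NH1 P1=- P2=NH3
Op 3: best P0=NH0 P1=- P2=NH3
Op 4: best P0=NH0 P1=- P2=NH2
Op 5: best P0=NH0 P1=- P2=NH2
Op 6: best P0=NH0 P1=NH2 P2=NH2
Op 7: best P0=NH0 P1=NH2 P2=NH2
Op 8: best P0=NH1 P1=NH2 P2=NH2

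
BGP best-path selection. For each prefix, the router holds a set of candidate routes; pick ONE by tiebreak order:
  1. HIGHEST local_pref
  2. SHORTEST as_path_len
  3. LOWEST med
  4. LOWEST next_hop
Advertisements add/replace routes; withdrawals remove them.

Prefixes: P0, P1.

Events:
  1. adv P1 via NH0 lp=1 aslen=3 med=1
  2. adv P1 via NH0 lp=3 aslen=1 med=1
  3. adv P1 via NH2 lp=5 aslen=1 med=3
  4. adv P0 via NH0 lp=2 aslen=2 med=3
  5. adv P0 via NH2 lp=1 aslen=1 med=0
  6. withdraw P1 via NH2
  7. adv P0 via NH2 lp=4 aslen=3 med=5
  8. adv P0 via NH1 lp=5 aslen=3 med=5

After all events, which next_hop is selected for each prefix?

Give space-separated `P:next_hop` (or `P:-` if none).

Op 1: best P0=- P1=NH0
Op 2: best P0=- P1=NH0
Op 3: best P0=- P1=NH2
Op 4: best P0=NH0 P1=NH2
Op 5: best P0=NH0 P1=NH2
Op 6: best P0=NH0 P1=NH0
Op 7: best P0=NH2 P1=NH0
Op 8: best P0=NH1 P1=NH0

Answer: P0:NH1 P1:NH0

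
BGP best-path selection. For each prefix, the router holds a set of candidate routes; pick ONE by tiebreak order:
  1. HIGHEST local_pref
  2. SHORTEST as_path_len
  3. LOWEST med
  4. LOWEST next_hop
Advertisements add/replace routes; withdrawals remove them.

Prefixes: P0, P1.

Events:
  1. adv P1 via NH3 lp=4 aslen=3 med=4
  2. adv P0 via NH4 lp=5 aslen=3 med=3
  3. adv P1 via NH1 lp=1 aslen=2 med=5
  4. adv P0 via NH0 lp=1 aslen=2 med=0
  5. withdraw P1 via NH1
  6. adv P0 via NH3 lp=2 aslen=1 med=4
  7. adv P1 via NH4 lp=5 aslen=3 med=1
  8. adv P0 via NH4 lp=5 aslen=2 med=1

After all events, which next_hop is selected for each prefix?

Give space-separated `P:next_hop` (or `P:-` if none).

Answer: P0:NH4 P1:NH4

Derivation:
Op 1: best P0=- P1=NH3
Op 2: best P0=NH4 P1=NH3
Op 3: best P0=NH4 P1=NH3
Op 4: best P0=NH4 P1=NH3
Op 5: best P0=NH4 P1=NH3
Op 6: best P0=NH4 P1=NH3
Op 7: best P0=NH4 P1=NH4
Op 8: best P0=NH4 P1=NH4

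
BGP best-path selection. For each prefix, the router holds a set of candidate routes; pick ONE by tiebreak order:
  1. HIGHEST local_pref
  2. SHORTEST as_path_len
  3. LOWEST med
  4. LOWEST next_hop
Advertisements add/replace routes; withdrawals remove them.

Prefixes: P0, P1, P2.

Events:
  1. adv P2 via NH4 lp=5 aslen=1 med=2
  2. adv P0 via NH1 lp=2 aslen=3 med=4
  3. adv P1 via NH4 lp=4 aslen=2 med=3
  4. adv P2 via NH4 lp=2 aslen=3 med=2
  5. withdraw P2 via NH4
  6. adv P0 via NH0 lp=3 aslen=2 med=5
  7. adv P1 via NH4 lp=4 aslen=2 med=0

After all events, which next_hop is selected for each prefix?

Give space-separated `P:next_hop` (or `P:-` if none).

Answer: P0:NH0 P1:NH4 P2:-

Derivation:
Op 1: best P0=- P1=- P2=NH4
Op 2: best P0=NH1 P1=- P2=NH4
Op 3: best P0=NH1 P1=NH4 P2=NH4
Op 4: best P0=NH1 P1=NH4 P2=NH4
Op 5: best P0=NH1 P1=NH4 P2=-
Op 6: best P0=NH0 P1=NH4 P2=-
Op 7: best P0=NH0 P1=NH4 P2=-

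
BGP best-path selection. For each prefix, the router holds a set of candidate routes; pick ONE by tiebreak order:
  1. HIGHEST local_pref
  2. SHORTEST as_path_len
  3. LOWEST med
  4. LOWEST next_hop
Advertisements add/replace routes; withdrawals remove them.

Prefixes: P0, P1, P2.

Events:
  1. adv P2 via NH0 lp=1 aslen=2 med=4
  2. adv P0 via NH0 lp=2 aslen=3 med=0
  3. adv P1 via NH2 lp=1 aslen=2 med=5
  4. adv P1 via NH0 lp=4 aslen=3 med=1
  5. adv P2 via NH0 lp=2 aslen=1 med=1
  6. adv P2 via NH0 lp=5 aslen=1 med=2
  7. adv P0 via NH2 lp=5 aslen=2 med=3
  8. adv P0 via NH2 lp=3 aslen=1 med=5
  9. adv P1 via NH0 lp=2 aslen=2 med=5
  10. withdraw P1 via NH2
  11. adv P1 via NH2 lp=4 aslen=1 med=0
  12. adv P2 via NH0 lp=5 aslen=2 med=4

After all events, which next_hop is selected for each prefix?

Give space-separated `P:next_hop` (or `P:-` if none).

Answer: P0:NH2 P1:NH2 P2:NH0

Derivation:
Op 1: best P0=- P1=- P2=NH0
Op 2: best P0=NH0 P1=- P2=NH0
Op 3: best P0=NH0 P1=NH2 P2=NH0
Op 4: best P0=NH0 P1=NH0 P2=NH0
Op 5: best P0=NH0 P1=NH0 P2=NH0
Op 6: best P0=NH0 P1=NH0 P2=NH0
Op 7: best P0=NH2 P1=NH0 P2=NH0
Op 8: best P0=NH2 P1=NH0 P2=NH0
Op 9: best P0=NH2 P1=NH0 P2=NH0
Op 10: best P0=NH2 P1=NH0 P2=NH0
Op 11: best P0=NH2 P1=NH2 P2=NH0
Op 12: best P0=NH2 P1=NH2 P2=NH0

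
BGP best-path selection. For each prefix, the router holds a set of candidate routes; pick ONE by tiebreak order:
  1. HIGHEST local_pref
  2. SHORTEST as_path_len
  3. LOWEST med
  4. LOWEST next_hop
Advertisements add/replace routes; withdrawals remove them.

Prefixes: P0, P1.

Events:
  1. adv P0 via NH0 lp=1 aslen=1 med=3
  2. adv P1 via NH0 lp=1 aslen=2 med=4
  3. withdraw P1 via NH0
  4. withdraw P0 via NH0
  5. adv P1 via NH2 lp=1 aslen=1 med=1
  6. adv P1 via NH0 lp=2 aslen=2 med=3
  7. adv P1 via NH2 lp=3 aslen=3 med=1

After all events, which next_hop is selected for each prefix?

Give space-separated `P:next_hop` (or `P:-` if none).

Op 1: best P0=NH0 P1=-
Op 2: best P0=NH0 P1=NH0
Op 3: best P0=NH0 P1=-
Op 4: best P0=- P1=-
Op 5: best P0=- P1=NH2
Op 6: best P0=- P1=NH0
Op 7: best P0=- P1=NH2

Answer: P0:- P1:NH2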